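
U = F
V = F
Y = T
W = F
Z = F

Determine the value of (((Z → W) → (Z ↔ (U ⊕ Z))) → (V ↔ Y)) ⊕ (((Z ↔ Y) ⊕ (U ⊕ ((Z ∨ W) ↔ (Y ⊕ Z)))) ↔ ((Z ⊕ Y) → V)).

Substituting U=F, V=F, Y=T, W=F, Z=F:
Z → W = F → F = T
U ⊕ Z = F ⊕ F = F
Z ↔ (U ⊕ Z) = F ↔ F = T
(Z → W) → (Z ↔ (U ⊕ Z)) = T → T = T
V ↔ Y = F ↔ T = F
((Z → W) → (Z ↔ (U ⊕ Z))) → (V ↔ Y) = T → F = F
Z ↔ Y = F ↔ T = F
Z ∨ W = F ∨ F = F
Y ⊕ Z = T ⊕ F = T
(Z ∨ W) ↔ (Y ⊕ Z) = F ↔ T = F
U ⊕ ((Z ∨ W) ↔ (Y ⊕ Z)) = F ⊕ F = F
(Z ↔ Y) ⊕ (U ⊕ ((Z ∨ W) ↔ (Y ⊕ Z))) = F ⊕ F = F
Z ⊕ Y = F ⊕ T = T
(Z ⊕ Y) → V = T → F = F
((Z ↔ Y) ⊕ (U ⊕ ((Z ∨ W) ↔ (Y ⊕ Z)))) ↔ ((Z ⊕ Y) → V) = F ↔ F = T
(((Z → W) → (Z ↔ (U ⊕ Z))) → (V ↔ Y)) ⊕ (((Z ↔ Y) ⊕ (U ⊕ ((Z ∨ W) ↔ (Y ⊕ Z)))) ↔ ((Z ⊕ Y) → V)) = F ⊕ T = T

T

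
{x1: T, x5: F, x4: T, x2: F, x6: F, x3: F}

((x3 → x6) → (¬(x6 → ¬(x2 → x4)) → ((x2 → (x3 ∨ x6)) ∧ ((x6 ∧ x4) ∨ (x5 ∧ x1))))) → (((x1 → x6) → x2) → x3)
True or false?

F

x3 → x6 = F → F = T
x2 → x4 = F → T = T
¬(x2 → x4) = ¬T = F
x6 → ¬(x2 → x4) = F → F = T
¬(x6 → ¬(x2 → x4)) = ¬T = F
x3 ∨ x6 = F ∨ F = F
x2 → (x3 ∨ x6) = F → F = T
x6 ∧ x4 = F ∧ T = F
x5 ∧ x1 = F ∧ T = F
(x6 ∧ x4) ∨ (x5 ∧ x1) = F ∨ F = F
(x2 → (x3 ∨ x6)) ∧ ((x6 ∧ x4) ∨ (x5 ∧ x1)) = T ∧ F = F
¬(x6 → ¬(x2 → x4)) → ((x2 → (x3 ∨ x6)) ∧ ((x6 ∧ x4) ∨ (x5 ∧ x1))) = F → F = T
(x3 → x6) → (¬(x6 → ¬(x2 → x4)) → ((x2 → (x3 ∨ x6)) ∧ ((x6 ∧ x4) ∨ (x5 ∧ x1)))) = T → T = T
x1 → x6 = T → F = F
(x1 → x6) → x2 = F → F = T
((x1 → x6) → x2) → x3 = T → F = F
((x3 → x6) → (¬(x6 → ¬(x2 → x4)) → ((x2 → (x3 ∨ x6)) ∧ ((x6 ∧ x4) ∨ (x5 ∧ x1))))) → (((x1 → x6) → x2) → x3) = T → F = F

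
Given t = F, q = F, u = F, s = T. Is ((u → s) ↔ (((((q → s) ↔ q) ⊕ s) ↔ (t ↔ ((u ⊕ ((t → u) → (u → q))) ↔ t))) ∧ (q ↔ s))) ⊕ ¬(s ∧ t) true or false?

T

u → s = F → T = T
q → s = F → T = T
(q → s) ↔ q = T ↔ F = F
((q → s) ↔ q) ⊕ s = F ⊕ T = T
t → u = F → F = T
u → q = F → F = T
(t → u) → (u → q) = T → T = T
u ⊕ ((t → u) → (u → q)) = F ⊕ T = T
(u ⊕ ((t → u) → (u → q))) ↔ t = T ↔ F = F
t ↔ ((u ⊕ ((t → u) → (u → q))) ↔ t) = F ↔ F = T
(((q → s) ↔ q) ⊕ s) ↔ (t ↔ ((u ⊕ ((t → u) → (u → q))) ↔ t)) = T ↔ T = T
q ↔ s = F ↔ T = F
((((q → s) ↔ q) ⊕ s) ↔ (t ↔ ((u ⊕ ((t → u) → (u → q))) ↔ t))) ∧ (q ↔ s) = T ∧ F = F
(u → s) ↔ (((((q → s) ↔ q) ⊕ s) ↔ (t ↔ ((u ⊕ ((t → u) → (u → q))) ↔ t))) ∧ (q ↔ s)) = T ↔ F = F
s ∧ t = T ∧ F = F
¬(s ∧ t) = ¬F = T
((u → s) ↔ (((((q → s) ↔ q) ⊕ s) ↔ (t ↔ ((u ⊕ ((t → u) → (u → q))) ↔ t))) ∧ (q ↔ s))) ⊕ ¬(s ∧ t) = F ⊕ T = T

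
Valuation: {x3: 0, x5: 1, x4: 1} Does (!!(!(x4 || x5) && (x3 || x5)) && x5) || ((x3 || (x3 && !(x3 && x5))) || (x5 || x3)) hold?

1

Substituting x3=0, x5=1, x4=1:
x4 || x5 = 1 || 1 = 1
!(x4 || x5) = !1 = 0
x3 || x5 = 0 || 1 = 1
!(x4 || x5) && (x3 || x5) = 0 && 1 = 0
!(!(x4 || x5) && (x3 || x5)) = !0 = 1
!!(!(x4 || x5) && (x3 || x5)) = !1 = 0
!!(!(x4 || x5) && (x3 || x5)) && x5 = 0 && 1 = 0
x3 && x5 = 0 && 1 = 0
!(x3 && x5) = !0 = 1
x3 && !(x3 && x5) = 0 && 1 = 0
x3 || (x3 && !(x3 && x5)) = 0 || 0 = 0
x5 || x3 = 1 || 0 = 1
(x3 || (x3 && !(x3 && x5))) || (x5 || x3) = 0 || 1 = 1
(!!(!(x4 || x5) && (x3 || x5)) && x5) || ((x3 || (x3 && !(x3 && x5))) || (x5 || x3)) = 0 || 1 = 1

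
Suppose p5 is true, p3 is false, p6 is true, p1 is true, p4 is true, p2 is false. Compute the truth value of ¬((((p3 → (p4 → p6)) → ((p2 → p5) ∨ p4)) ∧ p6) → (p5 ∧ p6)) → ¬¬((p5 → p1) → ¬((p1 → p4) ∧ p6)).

p4 → p6 = True → True = True
p3 → (p4 → p6) = False → True = True
p2 → p5 = False → True = True
(p2 → p5) ∨ p4 = True ∨ True = True
(p3 → (p4 → p6)) → ((p2 → p5) ∨ p4) = True → True = True
((p3 → (p4 → p6)) → ((p2 → p5) ∨ p4)) ∧ p6 = True ∧ True = True
p5 ∧ p6 = True ∧ True = True
(((p3 → (p4 → p6)) → ((p2 → p5) ∨ p4)) ∧ p6) → (p5 ∧ p6) = True → True = True
¬((((p3 → (p4 → p6)) → ((p2 → p5) ∨ p4)) ∧ p6) → (p5 ∧ p6)) = ¬True = False
p5 → p1 = True → True = True
p1 → p4 = True → True = True
(p1 → p4) ∧ p6 = True ∧ True = True
¬((p1 → p4) ∧ p6) = ¬True = False
(p5 → p1) → ¬((p1 → p4) ∧ p6) = True → False = False
¬((p5 → p1) → ¬((p1 → p4) ∧ p6)) = ¬False = True
¬¬((p5 → p1) → ¬((p1 → p4) ∧ p6)) = ¬True = False
¬((((p3 → (p4 → p6)) → ((p2 → p5) ∨ p4)) ∧ p6) → (p5 ∧ p6)) → ¬¬((p5 → p1) → ¬((p1 → p4) ∧ p6)) = False → False = True

True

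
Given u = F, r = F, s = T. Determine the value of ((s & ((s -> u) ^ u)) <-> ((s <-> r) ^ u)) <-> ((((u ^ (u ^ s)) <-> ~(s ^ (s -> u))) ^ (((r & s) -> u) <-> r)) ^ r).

s -> u = T -> F = F
(s -> u) ^ u = F ^ F = F
s & ((s -> u) ^ u) = T & F = F
s <-> r = T <-> F = F
(s <-> r) ^ u = F ^ F = F
(s & ((s -> u) ^ u)) <-> ((s <-> r) ^ u) = F <-> F = T
u ^ s = F ^ T = T
u ^ (u ^ s) = F ^ T = T
s -> u = T -> F = F
s ^ (s -> u) = T ^ F = T
~(s ^ (s -> u)) = ~T = F
(u ^ (u ^ s)) <-> ~(s ^ (s -> u)) = T <-> F = F
r & s = F & T = F
(r & s) -> u = F -> F = T
((r & s) -> u) <-> r = T <-> F = F
((u ^ (u ^ s)) <-> ~(s ^ (s -> u))) ^ (((r & s) -> u) <-> r) = F ^ F = F
(((u ^ (u ^ s)) <-> ~(s ^ (s -> u))) ^ (((r & s) -> u) <-> r)) ^ r = F ^ F = F
((s & ((s -> u) ^ u)) <-> ((s <-> r) ^ u)) <-> ((((u ^ (u ^ s)) <-> ~(s ^ (s -> u))) ^ (((r & s) -> u) <-> r)) ^ r) = T <-> F = F

F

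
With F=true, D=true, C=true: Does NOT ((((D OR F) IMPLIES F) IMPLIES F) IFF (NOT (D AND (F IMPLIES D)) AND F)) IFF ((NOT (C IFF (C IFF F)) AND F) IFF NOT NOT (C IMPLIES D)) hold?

false

Substituting F=true, D=true, C=true:
D OR F = true OR true = true
(D OR F) IMPLIES F = true IMPLIES true = true
((D OR F) IMPLIES F) IMPLIES F = true IMPLIES true = true
F IMPLIES D = true IMPLIES true = true
D AND (F IMPLIES D) = true AND true = true
NOT (D AND (F IMPLIES D)) = NOT true = false
NOT (D AND (F IMPLIES D)) AND F = false AND true = false
(((D OR F) IMPLIES F) IMPLIES F) IFF (NOT (D AND (F IMPLIES D)) AND F) = true IFF false = false
NOT ((((D OR F) IMPLIES F) IMPLIES F) IFF (NOT (D AND (F IMPLIES D)) AND F)) = NOT false = true
C IFF F = true IFF true = true
C IFF (C IFF F) = true IFF true = true
NOT (C IFF (C IFF F)) = NOT true = false
NOT (C IFF (C IFF F)) AND F = false AND true = false
C IMPLIES D = true IMPLIES true = true
NOT (C IMPLIES D) = NOT true = false
NOT NOT (C IMPLIES D) = NOT false = true
(NOT (C IFF (C IFF F)) AND F) IFF NOT NOT (C IMPLIES D) = false IFF true = false
NOT ((((D OR F) IMPLIES F) IMPLIES F) IFF (NOT (D AND (F IMPLIES D)) AND F)) IFF ((NOT (C IFF (C IFF F)) AND F) IFF NOT NOT (C IMPLIES D)) = true IFF false = false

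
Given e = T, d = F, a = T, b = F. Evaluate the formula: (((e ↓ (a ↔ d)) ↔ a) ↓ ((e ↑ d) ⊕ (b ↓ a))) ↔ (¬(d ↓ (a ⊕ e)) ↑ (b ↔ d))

a ↔ d = T ↔ F = F
e ↓ (a ↔ d) = T ↓ F = F
(e ↓ (a ↔ d)) ↔ a = F ↔ T = F
e ↑ d = T ↑ F = T
b ↓ a = F ↓ T = F
(e ↑ d) ⊕ (b ↓ a) = T ⊕ F = T
((e ↓ (a ↔ d)) ↔ a) ↓ ((e ↑ d) ⊕ (b ↓ a)) = F ↓ T = F
a ⊕ e = T ⊕ T = F
d ↓ (a ⊕ e) = F ↓ F = T
¬(d ↓ (a ⊕ e)) = ¬T = F
b ↔ d = F ↔ F = T
¬(d ↓ (a ⊕ e)) ↑ (b ↔ d) = F ↑ T = T
(((e ↓ (a ↔ d)) ↔ a) ↓ ((e ↑ d) ⊕ (b ↓ a))) ↔ (¬(d ↓ (a ⊕ e)) ↑ (b ↔ d)) = F ↔ T = F

F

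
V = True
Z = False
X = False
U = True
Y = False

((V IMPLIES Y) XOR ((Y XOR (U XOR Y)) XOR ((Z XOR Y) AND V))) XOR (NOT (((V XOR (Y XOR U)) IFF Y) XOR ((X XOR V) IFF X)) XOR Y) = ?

True

V IMPLIES Y = True IMPLIES False = False
U XOR Y = True XOR False = True
Y XOR (U XOR Y) = False XOR True = True
Z XOR Y = False XOR False = False
(Z XOR Y) AND V = False AND True = False
(Y XOR (U XOR Y)) XOR ((Z XOR Y) AND V) = True XOR False = True
(V IMPLIES Y) XOR ((Y XOR (U XOR Y)) XOR ((Z XOR Y) AND V)) = False XOR True = True
Y XOR U = False XOR True = True
V XOR (Y XOR U) = True XOR True = False
(V XOR (Y XOR U)) IFF Y = False IFF False = True
X XOR V = False XOR True = True
(X XOR V) IFF X = True IFF False = False
((V XOR (Y XOR U)) IFF Y) XOR ((X XOR V) IFF X) = True XOR False = True
NOT (((V XOR (Y XOR U)) IFF Y) XOR ((X XOR V) IFF X)) = NOT True = False
NOT (((V XOR (Y XOR U)) IFF Y) XOR ((X XOR V) IFF X)) XOR Y = False XOR False = False
((V IMPLIES Y) XOR ((Y XOR (U XOR Y)) XOR ((Z XOR Y) AND V))) XOR (NOT (((V XOR (Y XOR U)) IFF Y) XOR ((X XOR V) IFF X)) XOR Y) = True XOR False = True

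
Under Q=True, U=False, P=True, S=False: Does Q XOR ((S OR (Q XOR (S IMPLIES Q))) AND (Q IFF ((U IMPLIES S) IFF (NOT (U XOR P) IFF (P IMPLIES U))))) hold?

True

Substituting Q=True, U=False, P=True, S=False:
S IMPLIES Q = False IMPLIES True = True
Q XOR (S IMPLIES Q) = True XOR True = False
S OR (Q XOR (S IMPLIES Q)) = False OR False = False
U IMPLIES S = False IMPLIES False = True
U XOR P = False XOR True = True
NOT (U XOR P) = NOT True = False
P IMPLIES U = True IMPLIES False = False
NOT (U XOR P) IFF (P IMPLIES U) = False IFF False = True
(U IMPLIES S) IFF (NOT (U XOR P) IFF (P IMPLIES U)) = True IFF True = True
Q IFF ((U IMPLIES S) IFF (NOT (U XOR P) IFF (P IMPLIES U))) = True IFF True = True
(S OR (Q XOR (S IMPLIES Q))) AND (Q IFF ((U IMPLIES S) IFF (NOT (U XOR P) IFF (P IMPLIES U)))) = False AND True = False
Q XOR ((S OR (Q XOR (S IMPLIES Q))) AND (Q IFF ((U IMPLIES S) IFF (NOT (U XOR P) IFF (P IMPLIES U))))) = True XOR False = True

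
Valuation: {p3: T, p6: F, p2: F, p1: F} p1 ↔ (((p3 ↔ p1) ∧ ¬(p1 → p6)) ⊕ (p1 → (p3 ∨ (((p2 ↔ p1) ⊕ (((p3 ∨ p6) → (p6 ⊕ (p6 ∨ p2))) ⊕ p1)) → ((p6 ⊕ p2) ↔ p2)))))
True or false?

F

p3 ↔ p1 = T ↔ F = F
p1 → p6 = F → F = T
¬(p1 → p6) = ¬T = F
(p3 ↔ p1) ∧ ¬(p1 → p6) = F ∧ F = F
p2 ↔ p1 = F ↔ F = T
p3 ∨ p6 = T ∨ F = T
p6 ∨ p2 = F ∨ F = F
p6 ⊕ (p6 ∨ p2) = F ⊕ F = F
(p3 ∨ p6) → (p6 ⊕ (p6 ∨ p2)) = T → F = F
((p3 ∨ p6) → (p6 ⊕ (p6 ∨ p2))) ⊕ p1 = F ⊕ F = F
(p2 ↔ p1) ⊕ (((p3 ∨ p6) → (p6 ⊕ (p6 ∨ p2))) ⊕ p1) = T ⊕ F = T
p6 ⊕ p2 = F ⊕ F = F
(p6 ⊕ p2) ↔ p2 = F ↔ F = T
((p2 ↔ p1) ⊕ (((p3 ∨ p6) → (p6 ⊕ (p6 ∨ p2))) ⊕ p1)) → ((p6 ⊕ p2) ↔ p2) = T → T = T
p3 ∨ (((p2 ↔ p1) ⊕ (((p3 ∨ p6) → (p6 ⊕ (p6 ∨ p2))) ⊕ p1)) → ((p6 ⊕ p2) ↔ p2)) = T ∨ T = T
p1 → (p3 ∨ (((p2 ↔ p1) ⊕ (((p3 ∨ p6) → (p6 ⊕ (p6 ∨ p2))) ⊕ p1)) → ((p6 ⊕ p2) ↔ p2))) = F → T = T
((p3 ↔ p1) ∧ ¬(p1 → p6)) ⊕ (p1 → (p3 ∨ (((p2 ↔ p1) ⊕ (((p3 ∨ p6) → (p6 ⊕ (p6 ∨ p2))) ⊕ p1)) → ((p6 ⊕ p2) ↔ p2)))) = F ⊕ T = T
p1 ↔ (((p3 ↔ p1) ∧ ¬(p1 → p6)) ⊕ (p1 → (p3 ∨ (((p2 ↔ p1) ⊕ (((p3 ∨ p6) → (p6 ⊕ (p6 ∨ p2))) ⊕ p1)) → ((p6 ⊕ p2) ↔ p2))))) = F ↔ T = F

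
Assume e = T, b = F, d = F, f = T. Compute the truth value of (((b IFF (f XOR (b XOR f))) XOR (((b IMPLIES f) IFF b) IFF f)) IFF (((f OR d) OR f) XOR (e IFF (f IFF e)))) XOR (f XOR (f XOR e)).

Substituting e=T, b=F, d=F, f=T:
b XOR f = F XOR T = T
f XOR (b XOR f) = T XOR T = F
b IFF (f XOR (b XOR f)) = F IFF F = T
b IMPLIES f = F IMPLIES T = T
(b IMPLIES f) IFF b = T IFF F = F
((b IMPLIES f) IFF b) IFF f = F IFF T = F
(b IFF (f XOR (b XOR f))) XOR (((b IMPLIES f) IFF b) IFF f) = T XOR F = T
f OR d = T OR F = T
(f OR d) OR f = T OR T = T
f IFF e = T IFF T = T
e IFF (f IFF e) = T IFF T = T
((f OR d) OR f) XOR (e IFF (f IFF e)) = T XOR T = F
((b IFF (f XOR (b XOR f))) XOR (((b IMPLIES f) IFF b) IFF f)) IFF (((f OR d) OR f) XOR (e IFF (f IFF e))) = T IFF F = F
f XOR e = T XOR T = F
f XOR (f XOR e) = T XOR F = T
(((b IFF (f XOR (b XOR f))) XOR (((b IMPLIES f) IFF b) IFF f)) IFF (((f OR d) OR f) XOR (e IFF (f IFF e)))) XOR (f XOR (f XOR e)) = F XOR T = T

T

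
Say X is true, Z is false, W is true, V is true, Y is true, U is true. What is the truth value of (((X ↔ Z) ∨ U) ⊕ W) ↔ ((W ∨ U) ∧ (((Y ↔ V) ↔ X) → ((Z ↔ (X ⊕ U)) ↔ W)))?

F

Substituting X=T, Z=F, W=T, V=T, Y=T, U=T:
X ↔ Z = T ↔ F = F
(X ↔ Z) ∨ U = F ∨ T = T
((X ↔ Z) ∨ U) ⊕ W = T ⊕ T = F
W ∨ U = T ∨ T = T
Y ↔ V = T ↔ T = T
(Y ↔ V) ↔ X = T ↔ T = T
X ⊕ U = T ⊕ T = F
Z ↔ (X ⊕ U) = F ↔ F = T
(Z ↔ (X ⊕ U)) ↔ W = T ↔ T = T
((Y ↔ V) ↔ X) → ((Z ↔ (X ⊕ U)) ↔ W) = T → T = T
(W ∨ U) ∧ (((Y ↔ V) ↔ X) → ((Z ↔ (X ⊕ U)) ↔ W)) = T ∧ T = T
(((X ↔ Z) ∨ U) ⊕ W) ↔ ((W ∨ U) ∧ (((Y ↔ V) ↔ X) → ((Z ↔ (X ⊕ U)) ↔ W))) = F ↔ T = F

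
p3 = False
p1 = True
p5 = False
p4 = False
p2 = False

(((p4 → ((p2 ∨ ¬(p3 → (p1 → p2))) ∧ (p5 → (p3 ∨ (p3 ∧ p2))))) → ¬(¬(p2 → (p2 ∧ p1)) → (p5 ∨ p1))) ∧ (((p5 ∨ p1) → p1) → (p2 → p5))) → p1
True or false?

True

p1 → p2 = True → False = False
p3 → (p1 → p2) = False → False = True
¬(p3 → (p1 → p2)) = ¬True = False
p2 ∨ ¬(p3 → (p1 → p2)) = False ∨ False = False
p3 ∧ p2 = False ∧ False = False
p3 ∨ (p3 ∧ p2) = False ∨ False = False
p5 → (p3 ∨ (p3 ∧ p2)) = False → False = True
(p2 ∨ ¬(p3 → (p1 → p2))) ∧ (p5 → (p3 ∨ (p3 ∧ p2))) = False ∧ True = False
p4 → ((p2 ∨ ¬(p3 → (p1 → p2))) ∧ (p5 → (p3 ∨ (p3 ∧ p2)))) = False → False = True
p2 ∧ p1 = False ∧ True = False
p2 → (p2 ∧ p1) = False → False = True
¬(p2 → (p2 ∧ p1)) = ¬True = False
p5 ∨ p1 = False ∨ True = True
¬(p2 → (p2 ∧ p1)) → (p5 ∨ p1) = False → True = True
¬(¬(p2 → (p2 ∧ p1)) → (p5 ∨ p1)) = ¬True = False
(p4 → ((p2 ∨ ¬(p3 → (p1 → p2))) ∧ (p5 → (p3 ∨ (p3 ∧ p2))))) → ¬(¬(p2 → (p2 ∧ p1)) → (p5 ∨ p1)) = True → False = False
p5 ∨ p1 = False ∨ True = True
(p5 ∨ p1) → p1 = True → True = True
p2 → p5 = False → False = True
((p5 ∨ p1) → p1) → (p2 → p5) = True → True = True
((p4 → ((p2 ∨ ¬(p3 → (p1 → p2))) ∧ (p5 → (p3 ∨ (p3 ∧ p2))))) → ¬(¬(p2 → (p2 ∧ p1)) → (p5 ∨ p1))) ∧ (((p5 ∨ p1) → p1) → (p2 → p5)) = False ∧ True = False
(((p4 → ((p2 ∨ ¬(p3 → (p1 → p2))) ∧ (p5 → (p3 ∨ (p3 ∧ p2))))) → ¬(¬(p2 → (p2 ∧ p1)) → (p5 ∨ p1))) ∧ (((p5 ∨ p1) → p1) → (p2 → p5))) → p1 = False → True = True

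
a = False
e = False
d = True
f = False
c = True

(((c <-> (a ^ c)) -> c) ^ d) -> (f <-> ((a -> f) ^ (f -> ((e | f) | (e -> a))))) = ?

Substituting a=False, e=False, d=True, f=False, c=True:
a ^ c = False ^ True = True
c <-> (a ^ c) = True <-> True = True
(c <-> (a ^ c)) -> c = True -> True = True
((c <-> (a ^ c)) -> c) ^ d = True ^ True = False
a -> f = False -> False = True
e | f = False | False = False
e -> a = False -> False = True
(e | f) | (e -> a) = False | True = True
f -> ((e | f) | (e -> a)) = False -> True = True
(a -> f) ^ (f -> ((e | f) | (e -> a))) = True ^ True = False
f <-> ((a -> f) ^ (f -> ((e | f) | (e -> a)))) = False <-> False = True
(((c <-> (a ^ c)) -> c) ^ d) -> (f <-> ((a -> f) ^ (f -> ((e | f) | (e -> a))))) = False -> True = True

True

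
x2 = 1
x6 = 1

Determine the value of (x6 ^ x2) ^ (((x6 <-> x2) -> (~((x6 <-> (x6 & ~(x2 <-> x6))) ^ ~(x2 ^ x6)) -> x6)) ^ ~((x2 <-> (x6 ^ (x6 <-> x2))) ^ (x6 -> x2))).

1

x6 ^ x2 = 1 ^ 1 = 0
x6 <-> x2 = 1 <-> 1 = 1
x2 <-> x6 = 1 <-> 1 = 1
~(x2 <-> x6) = ~1 = 0
x6 & ~(x2 <-> x6) = 1 & 0 = 0
x6 <-> (x6 & ~(x2 <-> x6)) = 1 <-> 0 = 0
x2 ^ x6 = 1 ^ 1 = 0
~(x2 ^ x6) = ~0 = 1
(x6 <-> (x6 & ~(x2 <-> x6))) ^ ~(x2 ^ x6) = 0 ^ 1 = 1
~((x6 <-> (x6 & ~(x2 <-> x6))) ^ ~(x2 ^ x6)) = ~1 = 0
~((x6 <-> (x6 & ~(x2 <-> x6))) ^ ~(x2 ^ x6)) -> x6 = 0 -> 1 = 1
(x6 <-> x2) -> (~((x6 <-> (x6 & ~(x2 <-> x6))) ^ ~(x2 ^ x6)) -> x6) = 1 -> 1 = 1
x6 <-> x2 = 1 <-> 1 = 1
x6 ^ (x6 <-> x2) = 1 ^ 1 = 0
x2 <-> (x6 ^ (x6 <-> x2)) = 1 <-> 0 = 0
x6 -> x2 = 1 -> 1 = 1
(x2 <-> (x6 ^ (x6 <-> x2))) ^ (x6 -> x2) = 0 ^ 1 = 1
~((x2 <-> (x6 ^ (x6 <-> x2))) ^ (x6 -> x2)) = ~1 = 0
((x6 <-> x2) -> (~((x6 <-> (x6 & ~(x2 <-> x6))) ^ ~(x2 ^ x6)) -> x6)) ^ ~((x2 <-> (x6 ^ (x6 <-> x2))) ^ (x6 -> x2)) = 1 ^ 0 = 1
(x6 ^ x2) ^ (((x6 <-> x2) -> (~((x6 <-> (x6 & ~(x2 <-> x6))) ^ ~(x2 ^ x6)) -> x6)) ^ ~((x2 <-> (x6 ^ (x6 <-> x2))) ^ (x6 -> x2))) = 0 ^ 1 = 1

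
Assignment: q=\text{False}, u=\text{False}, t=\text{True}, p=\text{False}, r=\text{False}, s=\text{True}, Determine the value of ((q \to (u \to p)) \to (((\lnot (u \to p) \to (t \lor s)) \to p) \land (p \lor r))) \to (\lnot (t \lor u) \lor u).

\text{True}

u \to p = \text{False} \to \text{False} = \text{True}
q \to (u \to p) = \text{False} \to \text{True} = \text{True}
u \to p = \text{False} \to \text{False} = \text{True}
\lnot (u \to p) = \lnot \text{True} = \text{False}
t \lor s = \text{True} \lor \text{True} = \text{True}
\lnot (u \to p) \to (t \lor s) = \text{False} \to \text{True} = \text{True}
(\lnot (u \to p) \to (t \lor s)) \to p = \text{True} \to \text{False} = \text{False}
p \lor r = \text{False} \lor \text{False} = \text{False}
((\lnot (u \to p) \to (t \lor s)) \to p) \land (p \lor r) = \text{False} \land \text{False} = \text{False}
(q \to (u \to p)) \to (((\lnot (u \to p) \to (t \lor s)) \to p) \land (p \lor r)) = \text{True} \to \text{False} = \text{False}
t \lor u = \text{True} \lor \text{False} = \text{True}
\lnot (t \lor u) = \lnot \text{True} = \text{False}
\lnot (t \lor u) \lor u = \text{False} \lor \text{False} = \text{False}
((q \to (u \to p)) \to (((\lnot (u \to p) \to (t \lor s)) \to p) \land (p \lor r))) \to (\lnot (t \lor u) \lor u) = \text{False} \to \text{False} = \text{True}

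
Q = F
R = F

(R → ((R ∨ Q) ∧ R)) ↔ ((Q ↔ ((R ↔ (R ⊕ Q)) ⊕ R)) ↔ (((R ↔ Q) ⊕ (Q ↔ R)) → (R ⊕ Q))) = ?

F

Substituting Q=F, R=F:
R ∨ Q = F ∨ F = F
(R ∨ Q) ∧ R = F ∧ F = F
R → ((R ∨ Q) ∧ R) = F → F = T
R ⊕ Q = F ⊕ F = F
R ↔ (R ⊕ Q) = F ↔ F = T
(R ↔ (R ⊕ Q)) ⊕ R = T ⊕ F = T
Q ↔ ((R ↔ (R ⊕ Q)) ⊕ R) = F ↔ T = F
R ↔ Q = F ↔ F = T
Q ↔ R = F ↔ F = T
(R ↔ Q) ⊕ (Q ↔ R) = T ⊕ T = F
R ⊕ Q = F ⊕ F = F
((R ↔ Q) ⊕ (Q ↔ R)) → (R ⊕ Q) = F → F = T
(Q ↔ ((R ↔ (R ⊕ Q)) ⊕ R)) ↔ (((R ↔ Q) ⊕ (Q ↔ R)) → (R ⊕ Q)) = F ↔ T = F
(R → ((R ∨ Q) ∧ R)) ↔ ((Q ↔ ((R ↔ (R ⊕ Q)) ⊕ R)) ↔ (((R ↔ Q) ⊕ (Q ↔ R)) → (R ⊕ Q))) = T ↔ F = F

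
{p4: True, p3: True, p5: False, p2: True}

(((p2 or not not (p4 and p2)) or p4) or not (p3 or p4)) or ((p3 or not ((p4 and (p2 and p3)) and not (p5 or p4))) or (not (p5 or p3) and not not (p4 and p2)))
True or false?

p4 and p2 = True and True = True
not (p4 and p2) = not True = False
not not (p4 and p2) = not False = True
p2 or not not (p4 and p2) = True or True = True
(p2 or not not (p4 and p2)) or p4 = True or True = True
p3 or p4 = True or True = True
not (p3 or p4) = not True = False
((p2 or not not (p4 and p2)) or p4) or not (p3 or p4) = True or False = True
p2 and p3 = True and True = True
p4 and (p2 and p3) = True and True = True
p5 or p4 = False or True = True
not (p5 or p4) = not True = False
(p4 and (p2 and p3)) and not (p5 or p4) = True and False = False
not ((p4 and (p2 and p3)) and not (p5 or p4)) = not False = True
p3 or not ((p4 and (p2 and p3)) and not (p5 or p4)) = True or True = True
p5 or p3 = False or True = True
not (p5 or p3) = not True = False
p4 and p2 = True and True = True
not (p4 and p2) = not True = False
not not (p4 and p2) = not False = True
not (p5 or p3) and not not (p4 and p2) = False and True = False
(p3 or not ((p4 and (p2 and p3)) and not (p5 or p4))) or (not (p5 or p3) and not not (p4 and p2)) = True or False = True
(((p2 or not not (p4 and p2)) or p4) or not (p3 or p4)) or ((p3 or not ((p4 and (p2 and p3)) and not (p5 or p4))) or (not (p5 or p3) and not not (p4 and p2))) = True or True = True

True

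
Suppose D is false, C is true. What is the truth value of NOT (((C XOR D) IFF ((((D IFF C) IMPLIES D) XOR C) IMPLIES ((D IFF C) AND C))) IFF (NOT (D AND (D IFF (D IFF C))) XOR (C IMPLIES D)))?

Substituting D=false, C=true:
C XOR D = true XOR false = true
D IFF C = false IFF true = false
(D IFF C) IMPLIES D = false IMPLIES false = true
((D IFF C) IMPLIES D) XOR C = true XOR true = false
D IFF C = false IFF true = false
(D IFF C) AND C = false AND true = false
(((D IFF C) IMPLIES D) XOR C) IMPLIES ((D IFF C) AND C) = false IMPLIES false = true
(C XOR D) IFF ((((D IFF C) IMPLIES D) XOR C) IMPLIES ((D IFF C) AND C)) = true IFF true = true
D IFF C = false IFF true = false
D IFF (D IFF C) = false IFF false = true
D AND (D IFF (D IFF C)) = false AND true = false
NOT (D AND (D IFF (D IFF C))) = NOT false = true
C IMPLIES D = true IMPLIES false = false
NOT (D AND (D IFF (D IFF C))) XOR (C IMPLIES D) = true XOR false = true
((C XOR D) IFF ((((D IFF C) IMPLIES D) XOR C) IMPLIES ((D IFF C) AND C))) IFF (NOT (D AND (D IFF (D IFF C))) XOR (C IMPLIES D)) = true IFF true = true
NOT (((C XOR D) IFF ((((D IFF C) IMPLIES D) XOR C) IMPLIES ((D IFF C) AND C))) IFF (NOT (D AND (D IFF (D IFF C))) XOR (C IMPLIES D))) = NOT true = false

false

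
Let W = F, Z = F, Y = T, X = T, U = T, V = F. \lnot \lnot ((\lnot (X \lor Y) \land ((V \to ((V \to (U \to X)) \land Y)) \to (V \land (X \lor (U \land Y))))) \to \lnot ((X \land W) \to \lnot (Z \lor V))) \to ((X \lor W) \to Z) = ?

Substituting W=F, Z=F, Y=T, X=T, U=T, V=F:
X \lor Y = T \lor T = T
\lnot (X \lor Y) = \lnot T = F
U \to X = T \to T = T
V \to (U \to X) = F \to T = T
(V \to (U \to X)) \land Y = T \land T = T
V \to ((V \to (U \to X)) \land Y) = F \to T = T
U \land Y = T \land T = T
X \lor (U \land Y) = T \lor T = T
V \land (X \lor (U \land Y)) = F \land T = F
(V \to ((V \to (U \to X)) \land Y)) \to (V \land (X \lor (U \land Y))) = T \to F = F
\lnot (X \lor Y) \land ((V \to ((V \to (U \to X)) \land Y)) \to (V \land (X \lor (U \land Y)))) = F \land F = F
X \land W = T \land F = F
Z \lor V = F \lor F = F
\lnot (Z \lor V) = \lnot F = T
(X \land W) \to \lnot (Z \lor V) = F \to T = T
\lnot ((X \land W) \to \lnot (Z \lor V)) = \lnot T = F
(\lnot (X \lor Y) \land ((V \to ((V \to (U \to X)) \land Y)) \to (V \land (X \lor (U \land Y))))) \to \lnot ((X \land W) \to \lnot (Z \lor V)) = F \to F = T
\lnot ((\lnot (X \lor Y) \land ((V \to ((V \to (U \to X)) \land Y)) \to (V \land (X \lor (U \land Y))))) \to \lnot ((X \land W) \to \lnot (Z \lor V))) = \lnot T = F
\lnot \lnot ((\lnot (X \lor Y) \land ((V \to ((V \to (U \to X)) \land Y)) \to (V \land (X \lor (U \land Y))))) \to \lnot ((X \land W) \to \lnot (Z \lor V))) = \lnot F = T
X \lor W = T \lor F = T
(X \lor W) \to Z = T \to F = F
\lnot \lnot ((\lnot (X \lor Y) \land ((V \to ((V \to (U \to X)) \land Y)) \to (V \land (X \lor (U \land Y))))) \to \lnot ((X \land W) \to \lnot (Z \lor V))) \to ((X \lor W) \to Z) = T \to F = F

F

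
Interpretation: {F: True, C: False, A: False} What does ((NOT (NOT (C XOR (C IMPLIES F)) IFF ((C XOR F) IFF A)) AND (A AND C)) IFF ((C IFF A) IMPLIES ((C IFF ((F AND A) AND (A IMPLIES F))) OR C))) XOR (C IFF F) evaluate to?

False

C IMPLIES F = False IMPLIES True = True
C XOR (C IMPLIES F) = False XOR True = True
NOT (C XOR (C IMPLIES F)) = NOT True = False
C XOR F = False XOR True = True
(C XOR F) IFF A = True IFF False = False
NOT (C XOR (C IMPLIES F)) IFF ((C XOR F) IFF A) = False IFF False = True
NOT (NOT (C XOR (C IMPLIES F)) IFF ((C XOR F) IFF A)) = NOT True = False
A AND C = False AND False = False
NOT (NOT (C XOR (C IMPLIES F)) IFF ((C XOR F) IFF A)) AND (A AND C) = False AND False = False
C IFF A = False IFF False = True
F AND A = True AND False = False
A IMPLIES F = False IMPLIES True = True
(F AND A) AND (A IMPLIES F) = False AND True = False
C IFF ((F AND A) AND (A IMPLIES F)) = False IFF False = True
(C IFF ((F AND A) AND (A IMPLIES F))) OR C = True OR False = True
(C IFF A) IMPLIES ((C IFF ((F AND A) AND (A IMPLIES F))) OR C) = True IMPLIES True = True
(NOT (NOT (C XOR (C IMPLIES F)) IFF ((C XOR F) IFF A)) AND (A AND C)) IFF ((C IFF A) IMPLIES ((C IFF ((F AND A) AND (A IMPLIES F))) OR C)) = False IFF True = False
C IFF F = False IFF True = False
((NOT (NOT (C XOR (C IMPLIES F)) IFF ((C XOR F) IFF A)) AND (A AND C)) IFF ((C IFF A) IMPLIES ((C IFF ((F AND A) AND (A IMPLIES F))) OR C))) XOR (C IFF F) = False XOR False = False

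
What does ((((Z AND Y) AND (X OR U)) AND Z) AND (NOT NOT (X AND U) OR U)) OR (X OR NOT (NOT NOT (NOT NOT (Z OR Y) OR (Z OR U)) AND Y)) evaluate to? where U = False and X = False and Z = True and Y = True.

Substituting U=False, X=False, Z=True, Y=True:
Z AND Y = True AND True = True
X OR U = False OR False = False
(Z AND Y) AND (X OR U) = True AND False = False
((Z AND Y) AND (X OR U)) AND Z = False AND True = False
X AND U = False AND False = False
NOT (X AND U) = NOT False = True
NOT NOT (X AND U) = NOT True = False
NOT NOT (X AND U) OR U = False OR False = False
(((Z AND Y) AND (X OR U)) AND Z) AND (NOT NOT (X AND U) OR U) = False AND False = False
Z OR Y = True OR True = True
NOT (Z OR Y) = NOT True = False
NOT NOT (Z OR Y) = NOT False = True
Z OR U = True OR False = True
NOT NOT (Z OR Y) OR (Z OR U) = True OR True = True
NOT (NOT NOT (Z OR Y) OR (Z OR U)) = NOT True = False
NOT NOT (NOT NOT (Z OR Y) OR (Z OR U)) = NOT False = True
NOT NOT (NOT NOT (Z OR Y) OR (Z OR U)) AND Y = True AND True = True
NOT (NOT NOT (NOT NOT (Z OR Y) OR (Z OR U)) AND Y) = NOT True = False
X OR NOT (NOT NOT (NOT NOT (Z OR Y) OR (Z OR U)) AND Y) = False OR False = False
((((Z AND Y) AND (X OR U)) AND Z) AND (NOT NOT (X AND U) OR U)) OR (X OR NOT (NOT NOT (NOT NOT (Z OR Y) OR (Z OR U)) AND Y)) = False OR False = False

False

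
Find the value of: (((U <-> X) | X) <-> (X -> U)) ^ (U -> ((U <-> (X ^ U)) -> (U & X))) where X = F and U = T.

F

U <-> X = T <-> F = F
(U <-> X) | X = F | F = F
X -> U = F -> T = T
((U <-> X) | X) <-> (X -> U) = F <-> T = F
X ^ U = F ^ T = T
U <-> (X ^ U) = T <-> T = T
U & X = T & F = F
(U <-> (X ^ U)) -> (U & X) = T -> F = F
U -> ((U <-> (X ^ U)) -> (U & X)) = T -> F = F
(((U <-> X) | X) <-> (X -> U)) ^ (U -> ((U <-> (X ^ U)) -> (U & X))) = F ^ F = F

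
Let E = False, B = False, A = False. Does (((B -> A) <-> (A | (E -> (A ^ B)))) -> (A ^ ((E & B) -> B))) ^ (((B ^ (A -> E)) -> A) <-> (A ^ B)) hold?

B -> A = False -> False = True
A ^ B = False ^ False = False
E -> (A ^ B) = False -> False = True
A | (E -> (A ^ B)) = False | True = True
(B -> A) <-> (A | (E -> (A ^ B))) = True <-> True = True
E & B = False & False = False
(E & B) -> B = False -> False = True
A ^ ((E & B) -> B) = False ^ True = True
((B -> A) <-> (A | (E -> (A ^ B)))) -> (A ^ ((E & B) -> B)) = True -> True = True
A -> E = False -> False = True
B ^ (A -> E) = False ^ True = True
(B ^ (A -> E)) -> A = True -> False = False
A ^ B = False ^ False = False
((B ^ (A -> E)) -> A) <-> (A ^ B) = False <-> False = True
(((B -> A) <-> (A | (E -> (A ^ B)))) -> (A ^ ((E & B) -> B))) ^ (((B ^ (A -> E)) -> A) <-> (A ^ B)) = True ^ True = False

False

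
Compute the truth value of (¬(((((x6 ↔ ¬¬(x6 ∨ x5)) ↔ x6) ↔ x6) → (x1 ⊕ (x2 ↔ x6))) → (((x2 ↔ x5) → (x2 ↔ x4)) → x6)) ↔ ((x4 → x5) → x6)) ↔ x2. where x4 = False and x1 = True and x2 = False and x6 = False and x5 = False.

x6 ∨ x5 = False ∨ False = False
¬(x6 ∨ x5) = ¬False = True
¬¬(x6 ∨ x5) = ¬True = False
x6 ↔ ¬¬(x6 ∨ x5) = False ↔ False = True
(x6 ↔ ¬¬(x6 ∨ x5)) ↔ x6 = True ↔ False = False
((x6 ↔ ¬¬(x6 ∨ x5)) ↔ x6) ↔ x6 = False ↔ False = True
x2 ↔ x6 = False ↔ False = True
x1 ⊕ (x2 ↔ x6) = True ⊕ True = False
(((x6 ↔ ¬¬(x6 ∨ x5)) ↔ x6) ↔ x6) → (x1 ⊕ (x2 ↔ x6)) = True → False = False
x2 ↔ x5 = False ↔ False = True
x2 ↔ x4 = False ↔ False = True
(x2 ↔ x5) → (x2 ↔ x4) = True → True = True
((x2 ↔ x5) → (x2 ↔ x4)) → x6 = True → False = False
((((x6 ↔ ¬¬(x6 ∨ x5)) ↔ x6) ↔ x6) → (x1 ⊕ (x2 ↔ x6))) → (((x2 ↔ x5) → (x2 ↔ x4)) → x6) = False → False = True
¬(((((x6 ↔ ¬¬(x6 ∨ x5)) ↔ x6) ↔ x6) → (x1 ⊕ (x2 ↔ x6))) → (((x2 ↔ x5) → (x2 ↔ x4)) → x6)) = ¬True = False
x4 → x5 = False → False = True
(x4 → x5) → x6 = True → False = False
¬(((((x6 ↔ ¬¬(x6 ∨ x5)) ↔ x6) ↔ x6) → (x1 ⊕ (x2 ↔ x6))) → (((x2 ↔ x5) → (x2 ↔ x4)) → x6)) ↔ ((x4 → x5) → x6) = False ↔ False = True
(¬(((((x6 ↔ ¬¬(x6 ∨ x5)) ↔ x6) ↔ x6) → (x1 ⊕ (x2 ↔ x6))) → (((x2 ↔ x5) → (x2 ↔ x4)) → x6)) ↔ ((x4 → x5) → x6)) ↔ x2 = True ↔ False = False

False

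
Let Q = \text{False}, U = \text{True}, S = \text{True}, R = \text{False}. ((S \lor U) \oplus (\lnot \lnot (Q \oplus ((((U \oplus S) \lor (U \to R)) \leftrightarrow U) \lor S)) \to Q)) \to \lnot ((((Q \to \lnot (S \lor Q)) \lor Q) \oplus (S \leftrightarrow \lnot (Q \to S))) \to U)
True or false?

\text{False}

S \lor U = \text{True} \lor \text{True} = \text{True}
U \oplus S = \text{True} \oplus \text{True} = \text{False}
U \to R = \text{True} \to \text{False} = \text{False}
(U \oplus S) \lor (U \to R) = \text{False} \lor \text{False} = \text{False}
((U \oplus S) \lor (U \to R)) \leftrightarrow U = \text{False} \leftrightarrow \text{True} = \text{False}
(((U \oplus S) \lor (U \to R)) \leftrightarrow U) \lor S = \text{False} \lor \text{True} = \text{True}
Q \oplus ((((U \oplus S) \lor (U \to R)) \leftrightarrow U) \lor S) = \text{False} \oplus \text{True} = \text{True}
\lnot (Q \oplus ((((U \oplus S) \lor (U \to R)) \leftrightarrow U) \lor S)) = \lnot \text{True} = \text{False}
\lnot \lnot (Q \oplus ((((U \oplus S) \lor (U \to R)) \leftrightarrow U) \lor S)) = \lnot \text{False} = \text{True}
\lnot \lnot (Q \oplus ((((U \oplus S) \lor (U \to R)) \leftrightarrow U) \lor S)) \to Q = \text{True} \to \text{False} = \text{False}
(S \lor U) \oplus (\lnot \lnot (Q \oplus ((((U \oplus S) \lor (U \to R)) \leftrightarrow U) \lor S)) \to Q) = \text{True} \oplus \text{False} = \text{True}
S \lor Q = \text{True} \lor \text{False} = \text{True}
\lnot (S \lor Q) = \lnot \text{True} = \text{False}
Q \to \lnot (S \lor Q) = \text{False} \to \text{False} = \text{True}
(Q \to \lnot (S \lor Q)) \lor Q = \text{True} \lor \text{False} = \text{True}
Q \to S = \text{False} \to \text{True} = \text{True}
\lnot (Q \to S) = \lnot \text{True} = \text{False}
S \leftrightarrow \lnot (Q \to S) = \text{True} \leftrightarrow \text{False} = \text{False}
((Q \to \lnot (S \lor Q)) \lor Q) \oplus (S \leftrightarrow \lnot (Q \to S)) = \text{True} \oplus \text{False} = \text{True}
(((Q \to \lnot (S \lor Q)) \lor Q) \oplus (S \leftrightarrow \lnot (Q \to S))) \to U = \text{True} \to \text{True} = \text{True}
\lnot ((((Q \to \lnot (S \lor Q)) \lor Q) \oplus (S \leftrightarrow \lnot (Q \to S))) \to U) = \lnot \text{True} = \text{False}
((S \lor U) \oplus (\lnot \lnot (Q \oplus ((((U \oplus S) \lor (U \to R)) \leftrightarrow U) \lor S)) \to Q)) \to \lnot ((((Q \to \lnot (S \lor Q)) \lor Q) \oplus (S \leftrightarrow \lnot (Q \to S))) \to U) = \text{True} \to \text{False} = \text{False}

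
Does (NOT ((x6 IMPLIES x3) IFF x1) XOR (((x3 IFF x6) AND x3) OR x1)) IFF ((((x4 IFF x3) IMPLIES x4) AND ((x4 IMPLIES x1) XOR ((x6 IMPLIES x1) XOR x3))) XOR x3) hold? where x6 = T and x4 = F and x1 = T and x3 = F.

T

Substituting x6=T, x4=F, x1=T, x3=F:
x6 IMPLIES x3 = T IMPLIES F = F
(x6 IMPLIES x3) IFF x1 = F IFF T = F
NOT ((x6 IMPLIES x3) IFF x1) = NOT F = T
x3 IFF x6 = F IFF T = F
(x3 IFF x6) AND x3 = F AND F = F
((x3 IFF x6) AND x3) OR x1 = F OR T = T
NOT ((x6 IMPLIES x3) IFF x1) XOR (((x3 IFF x6) AND x3) OR x1) = T XOR T = F
x4 IFF x3 = F IFF F = T
(x4 IFF x3) IMPLIES x4 = T IMPLIES F = F
x4 IMPLIES x1 = F IMPLIES T = T
x6 IMPLIES x1 = T IMPLIES T = T
(x6 IMPLIES x1) XOR x3 = T XOR F = T
(x4 IMPLIES x1) XOR ((x6 IMPLIES x1) XOR x3) = T XOR T = F
((x4 IFF x3) IMPLIES x4) AND ((x4 IMPLIES x1) XOR ((x6 IMPLIES x1) XOR x3)) = F AND F = F
(((x4 IFF x3) IMPLIES x4) AND ((x4 IMPLIES x1) XOR ((x6 IMPLIES x1) XOR x3))) XOR x3 = F XOR F = F
(NOT ((x6 IMPLIES x3) IFF x1) XOR (((x3 IFF x6) AND x3) OR x1)) IFF ((((x4 IFF x3) IMPLIES x4) AND ((x4 IMPLIES x1) XOR ((x6 IMPLIES x1) XOR x3))) XOR x3) = F IFF F = T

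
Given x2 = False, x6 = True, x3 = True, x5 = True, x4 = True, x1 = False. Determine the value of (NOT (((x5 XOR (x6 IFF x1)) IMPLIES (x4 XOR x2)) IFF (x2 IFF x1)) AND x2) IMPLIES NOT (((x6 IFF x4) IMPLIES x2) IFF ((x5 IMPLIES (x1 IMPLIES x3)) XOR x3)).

x6 IFF x1 = True IFF False = False
x5 XOR (x6 IFF x1) = True XOR False = True
x4 XOR x2 = True XOR False = True
(x5 XOR (x6 IFF x1)) IMPLIES (x4 XOR x2) = True IMPLIES True = True
x2 IFF x1 = False IFF False = True
((x5 XOR (x6 IFF x1)) IMPLIES (x4 XOR x2)) IFF (x2 IFF x1) = True IFF True = True
NOT (((x5 XOR (x6 IFF x1)) IMPLIES (x4 XOR x2)) IFF (x2 IFF x1)) = NOT True = False
NOT (((x5 XOR (x6 IFF x1)) IMPLIES (x4 XOR x2)) IFF (x2 IFF x1)) AND x2 = False AND False = False
x6 IFF x4 = True IFF True = True
(x6 IFF x4) IMPLIES x2 = True IMPLIES False = False
x1 IMPLIES x3 = False IMPLIES True = True
x5 IMPLIES (x1 IMPLIES x3) = True IMPLIES True = True
(x5 IMPLIES (x1 IMPLIES x3)) XOR x3 = True XOR True = False
((x6 IFF x4) IMPLIES x2) IFF ((x5 IMPLIES (x1 IMPLIES x3)) XOR x3) = False IFF False = True
NOT (((x6 IFF x4) IMPLIES x2) IFF ((x5 IMPLIES (x1 IMPLIES x3)) XOR x3)) = NOT True = False
(NOT (((x5 XOR (x6 IFF x1)) IMPLIES (x4 XOR x2)) IFF (x2 IFF x1)) AND x2) IMPLIES NOT (((x6 IFF x4) IMPLIES x2) IFF ((x5 IMPLIES (x1 IMPLIES x3)) XOR x3)) = False IMPLIES False = True

True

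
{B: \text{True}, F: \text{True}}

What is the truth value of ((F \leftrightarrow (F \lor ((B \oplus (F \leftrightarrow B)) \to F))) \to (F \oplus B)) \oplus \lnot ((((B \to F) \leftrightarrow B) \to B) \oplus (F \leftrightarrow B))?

Substituting B=\text{True}, F=\text{True}:
F \leftrightarrow B = \text{True} \leftrightarrow \text{True} = \text{True}
B \oplus (F \leftrightarrow B) = \text{True} \oplus \text{True} = \text{False}
(B \oplus (F \leftrightarrow B)) \to F = \text{False} \to \text{True} = \text{True}
F \lor ((B \oplus (F \leftrightarrow B)) \to F) = \text{True} \lor \text{True} = \text{True}
F \leftrightarrow (F \lor ((B \oplus (F \leftrightarrow B)) \to F)) = \text{True} \leftrightarrow \text{True} = \text{True}
F \oplus B = \text{True} \oplus \text{True} = \text{False}
(F \leftrightarrow (F \lor ((B \oplus (F \leftrightarrow B)) \to F))) \to (F \oplus B) = \text{True} \to \text{False} = \text{False}
B \to F = \text{True} \to \text{True} = \text{True}
(B \to F) \leftrightarrow B = \text{True} \leftrightarrow \text{True} = \text{True}
((B \to F) \leftrightarrow B) \to B = \text{True} \to \text{True} = \text{True}
F \leftrightarrow B = \text{True} \leftrightarrow \text{True} = \text{True}
(((B \to F) \leftrightarrow B) \to B) \oplus (F \leftrightarrow B) = \text{True} \oplus \text{True} = \text{False}
\lnot ((((B \to F) \leftrightarrow B) \to B) \oplus (F \leftrightarrow B)) = \lnot \text{False} = \text{True}
((F \leftrightarrow (F \lor ((B \oplus (F \leftrightarrow B)) \to F))) \to (F \oplus B)) \oplus \lnot ((((B \to F) \leftrightarrow B) \to B) \oplus (F \leftrightarrow B)) = \text{False} \oplus \text{True} = \text{True}

\text{True}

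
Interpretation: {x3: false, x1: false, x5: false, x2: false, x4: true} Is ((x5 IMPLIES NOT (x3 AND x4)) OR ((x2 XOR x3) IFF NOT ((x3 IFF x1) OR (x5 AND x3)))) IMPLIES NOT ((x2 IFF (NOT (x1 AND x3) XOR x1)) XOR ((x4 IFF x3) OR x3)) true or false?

true

Substituting x3=false, x1=false, x5=false, x2=false, x4=true:
x3 AND x4 = false AND true = false
NOT (x3 AND x4) = NOT false = true
x5 IMPLIES NOT (x3 AND x4) = false IMPLIES true = true
x2 XOR x3 = false XOR false = false
x3 IFF x1 = false IFF false = true
x5 AND x3 = false AND false = false
(x3 IFF x1) OR (x5 AND x3) = true OR false = true
NOT ((x3 IFF x1) OR (x5 AND x3)) = NOT true = false
(x2 XOR x3) IFF NOT ((x3 IFF x1) OR (x5 AND x3)) = false IFF false = true
(x5 IMPLIES NOT (x3 AND x4)) OR ((x2 XOR x3) IFF NOT ((x3 IFF x1) OR (x5 AND x3))) = true OR true = true
x1 AND x3 = false AND false = false
NOT (x1 AND x3) = NOT false = true
NOT (x1 AND x3) XOR x1 = true XOR false = true
x2 IFF (NOT (x1 AND x3) XOR x1) = false IFF true = false
x4 IFF x3 = true IFF false = false
(x4 IFF x3) OR x3 = false OR false = false
(x2 IFF (NOT (x1 AND x3) XOR x1)) XOR ((x4 IFF x3) OR x3) = false XOR false = false
NOT ((x2 IFF (NOT (x1 AND x3) XOR x1)) XOR ((x4 IFF x3) OR x3)) = NOT false = true
((x5 IMPLIES NOT (x3 AND x4)) OR ((x2 XOR x3) IFF NOT ((x3 IFF x1) OR (x5 AND x3)))) IMPLIES NOT ((x2 IFF (NOT (x1 AND x3) XOR x1)) XOR ((x4 IFF x3) OR x3)) = true IMPLIES true = true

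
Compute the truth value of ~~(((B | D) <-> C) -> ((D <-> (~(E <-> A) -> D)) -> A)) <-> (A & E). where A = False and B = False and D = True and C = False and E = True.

False

Substituting A=False, B=False, D=True, C=False, E=True:
B | D = False | True = True
(B | D) <-> C = True <-> False = False
E <-> A = True <-> False = False
~(E <-> A) = ~False = True
~(E <-> A) -> D = True -> True = True
D <-> (~(E <-> A) -> D) = True <-> True = True
(D <-> (~(E <-> A) -> D)) -> A = True -> False = False
((B | D) <-> C) -> ((D <-> (~(E <-> A) -> D)) -> A) = False -> False = True
~(((B | D) <-> C) -> ((D <-> (~(E <-> A) -> D)) -> A)) = ~True = False
~~(((B | D) <-> C) -> ((D <-> (~(E <-> A) -> D)) -> A)) = ~False = True
A & E = False & True = False
~~(((B | D) <-> C) -> ((D <-> (~(E <-> A) -> D)) -> A)) <-> (A & E) = True <-> False = False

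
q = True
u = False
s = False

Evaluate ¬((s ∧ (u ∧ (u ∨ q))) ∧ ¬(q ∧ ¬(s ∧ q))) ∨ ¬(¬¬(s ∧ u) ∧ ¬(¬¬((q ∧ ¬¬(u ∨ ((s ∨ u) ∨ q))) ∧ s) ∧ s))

Substituting q=True, u=False, s=False:
u ∨ q = False ∨ True = True
u ∧ (u ∨ q) = False ∧ True = False
s ∧ (u ∧ (u ∨ q)) = False ∧ False = False
s ∧ q = False ∧ True = False
¬(s ∧ q) = ¬False = True
q ∧ ¬(s ∧ q) = True ∧ True = True
¬(q ∧ ¬(s ∧ q)) = ¬True = False
(s ∧ (u ∧ (u ∨ q))) ∧ ¬(q ∧ ¬(s ∧ q)) = False ∧ False = False
¬((s ∧ (u ∧ (u ∨ q))) ∧ ¬(q ∧ ¬(s ∧ q))) = ¬False = True
s ∧ u = False ∧ False = False
¬(s ∧ u) = ¬False = True
¬¬(s ∧ u) = ¬True = False
s ∨ u = False ∨ False = False
(s ∨ u) ∨ q = False ∨ True = True
u ∨ ((s ∨ u) ∨ q) = False ∨ True = True
¬(u ∨ ((s ∨ u) ∨ q)) = ¬True = False
¬¬(u ∨ ((s ∨ u) ∨ q)) = ¬False = True
q ∧ ¬¬(u ∨ ((s ∨ u) ∨ q)) = True ∧ True = True
(q ∧ ¬¬(u ∨ ((s ∨ u) ∨ q))) ∧ s = True ∧ False = False
¬((q ∧ ¬¬(u ∨ ((s ∨ u) ∨ q))) ∧ s) = ¬False = True
¬¬((q ∧ ¬¬(u ∨ ((s ∨ u) ∨ q))) ∧ s) = ¬True = False
¬¬((q ∧ ¬¬(u ∨ ((s ∨ u) ∨ q))) ∧ s) ∧ s = False ∧ False = False
¬(¬¬((q ∧ ¬¬(u ∨ ((s ∨ u) ∨ q))) ∧ s) ∧ s) = ¬False = True
¬¬(s ∧ u) ∧ ¬(¬¬((q ∧ ¬¬(u ∨ ((s ∨ u) ∨ q))) ∧ s) ∧ s) = False ∧ True = False
¬(¬¬(s ∧ u) ∧ ¬(¬¬((q ∧ ¬¬(u ∨ ((s ∨ u) ∨ q))) ∧ s) ∧ s)) = ¬False = True
¬((s ∧ (u ∧ (u ∨ q))) ∧ ¬(q ∧ ¬(s ∧ q))) ∨ ¬(¬¬(s ∧ u) ∧ ¬(¬¬((q ∧ ¬¬(u ∨ ((s ∨ u) ∨ q))) ∧ s) ∧ s)) = True ∨ True = True

True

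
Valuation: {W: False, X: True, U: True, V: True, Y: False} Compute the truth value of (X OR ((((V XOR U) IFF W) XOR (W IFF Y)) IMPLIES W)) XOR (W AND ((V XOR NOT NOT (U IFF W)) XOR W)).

True

V XOR U = True XOR True = False
(V XOR U) IFF W = False IFF False = True
W IFF Y = False IFF False = True
((V XOR U) IFF W) XOR (W IFF Y) = True XOR True = False
(((V XOR U) IFF W) XOR (W IFF Y)) IMPLIES W = False IMPLIES False = True
X OR ((((V XOR U) IFF W) XOR (W IFF Y)) IMPLIES W) = True OR True = True
U IFF W = True IFF False = False
NOT (U IFF W) = NOT False = True
NOT NOT (U IFF W) = NOT True = False
V XOR NOT NOT (U IFF W) = True XOR False = True
(V XOR NOT NOT (U IFF W)) XOR W = True XOR False = True
W AND ((V XOR NOT NOT (U IFF W)) XOR W) = False AND True = False
(X OR ((((V XOR U) IFF W) XOR (W IFF Y)) IMPLIES W)) XOR (W AND ((V XOR NOT NOT (U IFF W)) XOR W)) = True XOR False = True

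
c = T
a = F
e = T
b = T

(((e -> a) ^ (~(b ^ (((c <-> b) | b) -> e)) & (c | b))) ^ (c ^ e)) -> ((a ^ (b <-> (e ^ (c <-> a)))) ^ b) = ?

F

e -> a = T -> F = F
c <-> b = T <-> T = T
(c <-> b) | b = T | T = T
((c <-> b) | b) -> e = T -> T = T
b ^ (((c <-> b) | b) -> e) = T ^ T = F
~(b ^ (((c <-> b) | b) -> e)) = ~F = T
c | b = T | T = T
~(b ^ (((c <-> b) | b) -> e)) & (c | b) = T & T = T
(e -> a) ^ (~(b ^ (((c <-> b) | b) -> e)) & (c | b)) = F ^ T = T
c ^ e = T ^ T = F
((e -> a) ^ (~(b ^ (((c <-> b) | b) -> e)) & (c | b))) ^ (c ^ e) = T ^ F = T
c <-> a = T <-> F = F
e ^ (c <-> a) = T ^ F = T
b <-> (e ^ (c <-> a)) = T <-> T = T
a ^ (b <-> (e ^ (c <-> a))) = F ^ T = T
(a ^ (b <-> (e ^ (c <-> a)))) ^ b = T ^ T = F
(((e -> a) ^ (~(b ^ (((c <-> b) | b) -> e)) & (c | b))) ^ (c ^ e)) -> ((a ^ (b <-> (e ^ (c <-> a)))) ^ b) = T -> F = F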